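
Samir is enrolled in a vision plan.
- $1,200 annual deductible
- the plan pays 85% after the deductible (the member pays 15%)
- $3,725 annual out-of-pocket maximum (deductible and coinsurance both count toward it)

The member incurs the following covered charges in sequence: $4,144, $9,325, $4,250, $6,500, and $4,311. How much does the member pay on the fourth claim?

$47.15

#1 ($4,144): $1,200 finishes the deductible; $2,944 goes to coinsurance; member's 15% is $441.60. Member owes $1,641.60 (running OOP $1,641.60).
#2 ($9,325): deductible met; 15% of $9,325 = $1,398.75. Member owes $1,398.75 (running OOP $3,040.35).
#3 ($4,250): deductible met; 15% of $4,250 = $637.50. Member pays $637.50; OOP now $3,677.85.
#4 ($6,500): deductible met; 15% of $6,500 = $975. OOP would hit $4,652.85 > $3,725, so the cap limits the member to $3,725 − $3,677.85 = $47.15.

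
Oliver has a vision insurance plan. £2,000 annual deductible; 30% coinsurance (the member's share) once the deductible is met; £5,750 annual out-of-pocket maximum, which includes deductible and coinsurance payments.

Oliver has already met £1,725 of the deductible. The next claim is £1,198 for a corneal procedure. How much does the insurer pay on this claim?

Remaining deductible: £2,000 − £1,725 = £275.
After the £275 deductible portion, £1,198 − £275 = £923 is subject to coinsurance.
Coinsurance: £923 × 30% = £276.90.
Member responsibility before any cap: £275 + £276.90 = £551.90.
Year-to-date out-of-pocket becomes £1,725 + £551.90 = £2,276.90, still under the £5,750 maximum, so no cap applies.
Insurer pays the balance: £1,198 − £551.90 = £646.10.

£646.10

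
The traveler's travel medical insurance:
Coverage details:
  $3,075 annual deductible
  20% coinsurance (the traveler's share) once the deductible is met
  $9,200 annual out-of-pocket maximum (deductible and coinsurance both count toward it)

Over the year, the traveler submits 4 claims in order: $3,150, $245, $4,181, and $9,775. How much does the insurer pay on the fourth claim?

Claim 1 ($3,150): $3,075 finishes the deductible; $75 goes to coinsurance; traveler's 20% is $15. Traveler owes $3,090 (running OOP $3,090). Insurer: $3,150 − $3,090 = $60.
Claim 2 ($245): 20% coinsurance on $245 = $49. Traveler owes $49 (running OOP $3,139). Insurer: $245 − $49 = $196.
Claim 3 ($4,181): 20% coinsurance on $4,181 = $836.20. Traveler owes $836.20 (running OOP $3,975.20). Plan pays $4,181 − $836.20 = $3,344.80.
Claim 4 ($9,775): deductible already satisfied, so traveler's share is 20% × $9,775 = $1,955. Traveler pays $1,955; OOP now $5,930.20. Insurer: $9,775 − $1,955 = $7,820.

$7,820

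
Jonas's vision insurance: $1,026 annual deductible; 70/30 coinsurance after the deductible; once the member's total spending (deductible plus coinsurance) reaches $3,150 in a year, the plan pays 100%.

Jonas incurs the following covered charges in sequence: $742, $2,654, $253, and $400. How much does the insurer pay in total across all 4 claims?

Claim 1 ($742): entire amount goes to the deductible. Member pays $742; OOP now $742. Insurer: $742 − $742 = $0.
Claim 2 ($2,654): deductible takes $284, $2,370 remains; coinsurance $2,370 × 30% = $711. Cost to member: $995. OOP to date $1,737. Insurer: $2,654 − $995 = $1,659.
Claim 3 ($253): deductible met; 30% of $253 = $75.90. Cost to member: $75.90. OOP to date $1,812.90. Plan pays $253 − $75.90 = $177.10.
Claim 4 ($400): deductible met; 30% of $400 = $120. Member owes $120 (running OOP $1,932.90). Plan pays $400 − $120 = $280.
Insurer total = bills − member's total = $4,049 − $1,932.90 = $2,116.10.

$2,116.10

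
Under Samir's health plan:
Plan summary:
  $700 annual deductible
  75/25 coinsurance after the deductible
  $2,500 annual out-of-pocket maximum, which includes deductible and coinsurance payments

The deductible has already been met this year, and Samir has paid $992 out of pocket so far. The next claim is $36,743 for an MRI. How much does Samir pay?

With the deductible met, the entire $36,743 is subject to coinsurance.
Coinsurance: $36,743 × 25% = $9,185.75.
That would bring total out-of-pocket to $10,177.75, past the $2,500 cap. The patient is capped at $2,500 − $992 = $1,508 on this claim.

$1,508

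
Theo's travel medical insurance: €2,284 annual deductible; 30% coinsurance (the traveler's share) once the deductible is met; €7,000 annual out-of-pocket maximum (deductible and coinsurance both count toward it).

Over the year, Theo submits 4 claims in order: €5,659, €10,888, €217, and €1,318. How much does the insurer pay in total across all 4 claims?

€11,082

Claim 1 (€5,659): €2,284 finishes the deductible; €3,375 goes to coinsurance; coinsurance €3,375 × 30% = €1,012.50. Traveler owes €3,296.50 (running OOP €3,296.50). Plan pays €5,659 − €3,296.50 = €2,362.50.
Claim 2 (€10,888): 30% coinsurance on €10,888 = €3,266.40. Traveler owes €3,266.40 (running OOP €6,562.90). Plan pays €10,888 − €3,266.40 = €7,621.60.
Claim 3 (€217): 30% coinsurance on €217 = €65.10. Traveler owes €65.10 (running OOP €6,628). Plan pays €217 − €65.10 = €151.90.
Claim 4 (€1,318): 30% coinsurance on €1,318 = €395.40. OOP would hit €7,023.40 > €7,000, so the cap limits the traveler to €7,000 − €6,628 = €372. Insurer: €1,318 − €372 = €946.
Insurer total = bills − traveler's total = €18,082 − €7,000 = €11,082.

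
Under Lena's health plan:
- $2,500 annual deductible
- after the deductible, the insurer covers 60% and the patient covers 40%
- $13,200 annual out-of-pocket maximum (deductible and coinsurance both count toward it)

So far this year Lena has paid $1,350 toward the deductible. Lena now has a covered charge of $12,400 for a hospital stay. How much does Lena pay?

Deductible still to meet: $2,500 − $1,350 = $1,150.
That leaves $12,400 − $1,150 = $11,250 for coinsurance.
Coinsurance: $11,250 × 40% = $4,500.
Patient responsibility before any cap: $1,150 + $4,500 = $5,650.
Total out-of-pocket so far would be $1,350 + $5,650 = $7,000, below the $13,200 cap — no reduction.

$5,650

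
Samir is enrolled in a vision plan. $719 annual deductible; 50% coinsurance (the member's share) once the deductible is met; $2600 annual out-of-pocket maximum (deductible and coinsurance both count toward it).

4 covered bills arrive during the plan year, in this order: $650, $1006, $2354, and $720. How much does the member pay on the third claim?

$1177

#1 ($650): fully absorbed by the deductible. Member pays $650; OOP now $650.
#2 ($1006): deductible takes $69, $937 remains; member's 50% is $468.50. Member owes $537.50 (running OOP $1187.50).
#3 ($2354): 50% coinsurance on $2354 = $1177. Member pays $1177; OOP now $2364.50.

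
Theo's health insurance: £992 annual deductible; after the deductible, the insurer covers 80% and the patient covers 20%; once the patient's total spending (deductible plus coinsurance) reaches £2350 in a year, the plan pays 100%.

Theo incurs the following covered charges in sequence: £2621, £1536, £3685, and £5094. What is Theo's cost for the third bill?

£725

Bill 1, £2621: £992 to deductible, leaving £1629; coinsurance £1629 × 20% = £325.80. Patient pays £1317.80; OOP now £1317.80.
Bill 2, £1536: deductible already satisfied, so patient's share is 20% × £1536 = £307.20. Patient owes £307.20 (running OOP £1625).
Bill 3, £3685: deductible already satisfied, so patient's share is 20% × £3685 = £737. Adding that to £1625 gives £2362, past the £2350 cap; patient pays only £2350 − £1625 = £725.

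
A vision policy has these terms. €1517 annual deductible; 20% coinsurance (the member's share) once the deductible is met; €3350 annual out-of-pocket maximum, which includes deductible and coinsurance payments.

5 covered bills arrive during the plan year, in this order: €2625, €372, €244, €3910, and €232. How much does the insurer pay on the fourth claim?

Claim 1 — €2625: €1517 to deductible, leaving €1108; member's 20% is €221.60. Cost to member: €1738.60. OOP to date €1738.60. Plan pays €2625 − €1738.60 = €886.40.
Claim 2 — €372: deductible met; 20% of €372 = €74.40. Member pays €74.40; OOP now €1813. Insurer: €372 − €74.40 = €297.60.
Claim 3 — €244: deductible met; 20% of €244 = €48.80. Member owes €48.80 (running OOP €1861.80). Insurer: €244 − €48.80 = €195.20.
Claim 4 — €3910: deductible met; 20% of €3910 = €782. Member pays €782; OOP now €2643.80. Plan pays €3910 − €782 = €3128.

€3128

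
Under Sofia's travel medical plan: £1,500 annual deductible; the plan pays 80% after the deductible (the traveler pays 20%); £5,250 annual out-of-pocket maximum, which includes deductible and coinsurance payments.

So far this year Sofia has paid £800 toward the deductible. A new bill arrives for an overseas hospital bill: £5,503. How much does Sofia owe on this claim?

Deductible still to meet: £1,500 − £800 = £700.
After the £700 deductible portion, £5,503 − £700 = £4,803 is subject to coinsurance.
20% of £4,803 = £960.60 falls to the traveler.
Traveler responsibility before any cap: £700 + £960.60 = £1,660.60.
Year-to-date out-of-pocket becomes £800 + £1,660.60 = £2,460.60, still under the £5,250 maximum, so no cap applies.

£1,660.60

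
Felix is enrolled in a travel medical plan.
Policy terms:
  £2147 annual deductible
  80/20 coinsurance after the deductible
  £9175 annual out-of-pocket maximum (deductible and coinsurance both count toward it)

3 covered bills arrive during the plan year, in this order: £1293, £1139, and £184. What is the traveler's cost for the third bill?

Bill 1, £1293: all of it applies to the deductible. Cost to traveler: £1293. OOP to date £1293.
Bill 2, £1139: deductible takes £854, £285 remains; traveler's 20% is £57. Traveler pays £911; OOP now £2204.
Bill 3, £184: deductible met; 20% of £184 = £36.80. Traveler pays £36.80; OOP now £2240.80.

£36.80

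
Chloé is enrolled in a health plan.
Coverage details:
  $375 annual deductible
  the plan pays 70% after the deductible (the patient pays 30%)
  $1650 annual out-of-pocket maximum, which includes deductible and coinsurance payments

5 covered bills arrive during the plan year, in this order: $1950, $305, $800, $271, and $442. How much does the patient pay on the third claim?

Bill 1, $1950: $375 finishes the deductible; $1575 goes to coinsurance; patient's 30% is $472.50. Cost to patient: $847.50. OOP to date $847.50.
Bill 2, $305: deductible already satisfied, so patient's share is 30% × $305 = $91.50. Cost to patient: $91.50. OOP to date $939.
Bill 3, $800: deductible already satisfied, so patient's share is 30% × $800 = $240. Patient owes $240 (running OOP $1179).

$240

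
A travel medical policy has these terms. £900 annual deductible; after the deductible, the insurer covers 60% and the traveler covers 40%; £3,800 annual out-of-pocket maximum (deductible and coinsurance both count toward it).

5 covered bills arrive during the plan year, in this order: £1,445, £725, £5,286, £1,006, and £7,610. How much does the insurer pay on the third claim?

Claim 1 — £1,445: deductible takes £900, £545 remains; traveler's 40% is £218. Traveler owes £1,118 (running OOP £1,118). Plan pays £1,445 − £1,118 = £327.
Claim 2 — £725: deductible already satisfied, so traveler's share is 40% × £725 = £290. Cost to traveler: £290. OOP to date £1,408. Plan pays £725 − £290 = £435.
Claim 3 — £5,286: 40% coinsurance on £5,286 = £2,114.40. Traveler pays £2,114.40; OOP now £3,522.40. Insurer: £5,286 − £2,114.40 = £3,171.60.

£3,171.60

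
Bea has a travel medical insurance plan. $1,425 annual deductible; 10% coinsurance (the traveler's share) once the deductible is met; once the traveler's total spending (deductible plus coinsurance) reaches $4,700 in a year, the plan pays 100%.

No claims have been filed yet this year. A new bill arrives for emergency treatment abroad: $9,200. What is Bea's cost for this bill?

Nothing has been paid toward the $1,425 deductible, so the first $1,425 of this charge is applied there.
That leaves $9,200 − $1,425 = $7,775 for coinsurance.
10% of $7,775 = $777.50 falls to the traveler.
So the traveler owes $1,425 + $777.50 = $2,202.50 before any cap.
Year-to-date out-of-pocket becomes $0 + $2,202.50 = $2,202.50, still under the $4,700 maximum, so no cap applies.

$2,202.50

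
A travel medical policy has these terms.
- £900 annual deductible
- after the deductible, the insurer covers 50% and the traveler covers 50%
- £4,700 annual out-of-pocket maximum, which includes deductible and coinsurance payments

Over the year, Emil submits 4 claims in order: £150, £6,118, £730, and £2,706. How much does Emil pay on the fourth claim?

£751

Claim 1 (£150): fully absorbed by the deductible. Traveler pays £150; OOP now £150.
Claim 2 (£6,118): deductible takes £750, £5,368 remains; 50% of £5,368 = £2,684. Traveler owes £3,434 (running OOP £3,584).
Claim 3 (£730): deductible already satisfied, so traveler's share is 50% × £730 = £365. Traveler pays £365; OOP now £3,949.
Claim 4 (£2,706): 50% coinsurance on £2,706 = £1,353. That would push OOP to £5,302, over the £4,700 cap, so traveler pays £4,700 − £3,949 = £751.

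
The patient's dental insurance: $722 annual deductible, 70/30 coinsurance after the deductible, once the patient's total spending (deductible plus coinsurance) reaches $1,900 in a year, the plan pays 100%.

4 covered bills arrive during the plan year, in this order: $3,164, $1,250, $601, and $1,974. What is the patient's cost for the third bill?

$70.40

Claim 1 ($3,164): deductible takes $722, $2,442 remains; 30% of $2,442 = $732.60. Cost to patient: $1,454.60. OOP to date $1,454.60.
Claim 2 ($1,250): deductible met; 30% of $1,250 = $375. Patient owes $375 (running OOP $1,829.60).
Claim 3 ($601): deductible met; 30% of $601 = $180.30. That would push OOP to $2,009.90, over the $1,900 cap, so patient pays $1,900 − $1,829.60 = $70.40.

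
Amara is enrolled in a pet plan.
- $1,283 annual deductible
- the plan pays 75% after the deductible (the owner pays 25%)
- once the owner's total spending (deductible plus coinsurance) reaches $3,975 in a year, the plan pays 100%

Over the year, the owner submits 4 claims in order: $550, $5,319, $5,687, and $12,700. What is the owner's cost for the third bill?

$1,421.75

#1 ($550): fully absorbed by the deductible. Cost to owner: $550. OOP to date $550.
#2 ($5,319): $733 finishes the deductible; $4,586 goes to coinsurance; coinsurance $4,586 × 25% = $1,146.50. Owner pays $1,879.50; OOP now $2,429.50.
#3 ($5,687): 25% coinsurance on $5,687 = $1,421.75. Cost to owner: $1,421.75. OOP to date $3,851.25.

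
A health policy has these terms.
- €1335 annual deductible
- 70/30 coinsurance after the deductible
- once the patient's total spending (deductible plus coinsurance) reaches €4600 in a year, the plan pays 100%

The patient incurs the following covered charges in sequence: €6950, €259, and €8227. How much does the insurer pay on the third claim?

#1 (€6950): €1335 finishes the deductible; €5615 goes to coinsurance; coinsurance €5615 × 30% = €1684.50. Patient pays €3019.50; OOP now €3019.50. Plan pays €6950 − €3019.50 = €3930.50.
#2 (€259): 30% coinsurance on €259 = €77.70. Cost to patient: €77.70. OOP to date €3097.20. Plan pays €259 − €77.70 = €181.30.
#3 (€8227): deductible already satisfied, so patient's share is 30% × €8227 = €2468.10. That would push OOP to €5565.30, over the €4600 cap, so patient pays €4600 − €3097.20 = €1502.80. Insurer: €8227 − €1502.80 = €6724.20.

€6724.20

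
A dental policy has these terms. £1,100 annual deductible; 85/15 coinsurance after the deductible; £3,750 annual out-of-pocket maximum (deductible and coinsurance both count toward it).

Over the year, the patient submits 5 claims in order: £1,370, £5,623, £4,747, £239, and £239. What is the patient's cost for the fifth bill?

£35.85

Bill 1, £1,370: £1,100 to deductible, leaving £270; 15% of £270 = £40.50. Cost to patient: £1,140.50. OOP to date £1,140.50.
Bill 2, £5,623: deductible met; 15% of £5,623 = £843.45. Cost to patient: £843.45. OOP to date £1,983.95.
Bill 3, £4,747: deductible already satisfied, so patient's share is 15% × £4,747 = £712.05. Patient owes £712.05 (running OOP £2,696).
Bill 4, £239: 15% coinsurance on £239 = £35.85. Patient pays £35.85; OOP now £2,731.85.
Bill 5, £239: deductible met; 15% of £239 = £35.85. Patient owes £35.85 (running OOP £2,767.70).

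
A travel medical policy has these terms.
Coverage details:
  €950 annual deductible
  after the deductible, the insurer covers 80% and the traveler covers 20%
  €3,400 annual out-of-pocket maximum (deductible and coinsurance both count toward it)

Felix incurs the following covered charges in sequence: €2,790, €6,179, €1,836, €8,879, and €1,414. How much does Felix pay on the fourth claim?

€479

#1 (€2,790): €950 finishes the deductible; €1,840 goes to coinsurance; traveler's 20% is €368. Cost to traveler: €1,318. OOP to date €1,318.
#2 (€6,179): deductible already satisfied, so traveler's share is 20% × €6,179 = €1,235.80. Traveler owes €1,235.80 (running OOP €2,553.80).
#3 (€1,836): 20% coinsurance on €1,836 = €367.20. Cost to traveler: €367.20. OOP to date €2,921.
#4 (€8,879): 20% coinsurance on €8,879 = €1,775.80. Adding that to €2,921 gives €4,696.80, past the €3,400 cap; traveler pays only €3,400 − €2,921 = €479.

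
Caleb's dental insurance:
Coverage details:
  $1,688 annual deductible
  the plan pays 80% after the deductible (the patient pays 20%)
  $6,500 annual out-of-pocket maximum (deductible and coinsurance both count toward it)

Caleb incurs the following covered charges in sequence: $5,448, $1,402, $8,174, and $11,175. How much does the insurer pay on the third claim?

$6,539.20

Bill 1, $5,448: $1,688 finishes the deductible; $3,760 goes to coinsurance; 20% of $3,760 = $752. Patient pays $2,440; OOP now $2,440. Insurer: $5,448 − $2,440 = $3,008.
Bill 2, $1,402: deductible already satisfied, so patient's share is 20% × $1,402 = $280.40. Patient pays $280.40; OOP now $2,720.40. Plan pays $1,402 − $280.40 = $1,121.60.
Bill 3, $8,174: deductible met; 20% of $8,174 = $1,634.80. Cost to patient: $1,634.80. OOP to date $4,355.20. Plan pays $8,174 − $1,634.80 = $6,539.20.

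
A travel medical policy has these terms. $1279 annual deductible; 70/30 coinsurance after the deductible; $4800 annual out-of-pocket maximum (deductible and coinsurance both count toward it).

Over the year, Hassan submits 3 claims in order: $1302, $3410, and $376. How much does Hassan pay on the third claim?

Claim 1 — $1302: deductible takes $1279, $23 remains; coinsurance $23 × 30% = $6.90. Traveler pays $1285.90; OOP now $1285.90.
Claim 2 — $3410: deductible already satisfied, so traveler's share is 30% × $3410 = $1023. Traveler pays $1023; OOP now $2308.90.
Claim 3 — $376: deductible already satisfied, so traveler's share is 30% × $376 = $112.80. Traveler owes $112.80 (running OOP $2421.70).

$112.80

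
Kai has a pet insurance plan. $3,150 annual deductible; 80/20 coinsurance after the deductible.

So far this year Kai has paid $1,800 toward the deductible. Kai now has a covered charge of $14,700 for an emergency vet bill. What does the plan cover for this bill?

$10,680

Deductible still to meet: $3,150 − $1,800 = $1,350.
The remaining $13,350 (= $14,700 − $1,350) moves to coinsurance.
Owner's 20% share of $13,350 is $2,670.
Owner responsibility: $1,350 + $2,670 = $4,020.
The plan picks up $14,700 − $4,020 = $10,680.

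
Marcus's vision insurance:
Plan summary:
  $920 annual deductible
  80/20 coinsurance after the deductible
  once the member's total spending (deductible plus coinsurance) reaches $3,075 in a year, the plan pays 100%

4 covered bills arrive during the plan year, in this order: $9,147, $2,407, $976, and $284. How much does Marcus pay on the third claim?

$28.20

#1 ($9,147): $920 to deductible, leaving $8,227; coinsurance $8,227 × 20% = $1,645.40. Member owes $2,565.40 (running OOP $2,565.40).
#2 ($2,407): deductible met; 20% of $2,407 = $481.40. Member pays $481.40; OOP now $3,046.80.
#3 ($976): deductible met; 20% of $976 = $195.20. Adding that to $3,046.80 gives $3,242, past the $3,075 cap; member pays only $3,075 − $3,046.80 = $28.20.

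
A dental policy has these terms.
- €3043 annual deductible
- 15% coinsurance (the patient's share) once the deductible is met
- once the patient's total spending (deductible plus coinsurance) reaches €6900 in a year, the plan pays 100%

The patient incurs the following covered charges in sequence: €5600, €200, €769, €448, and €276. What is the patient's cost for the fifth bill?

Claim 1 — €5600: €3043 to deductible, leaving €2557; coinsurance €2557 × 15% = €383.55. Cost to patient: €3426.55. OOP to date €3426.55.
Claim 2 — €200: deductible met; 15% of €200 = €30. Patient owes €30 (running OOP €3456.55).
Claim 3 — €769: 15% coinsurance on €769 = €115.35. Cost to patient: €115.35. OOP to date €3571.90.
Claim 4 — €448: deductible already satisfied, so patient's share is 15% × €448 = €67.20. Patient pays €67.20; OOP now €3639.10.
Claim 5 — €276: deductible already satisfied, so patient's share is 15% × €276 = €41.40. Patient pays €41.40; OOP now €3680.50.

€41.40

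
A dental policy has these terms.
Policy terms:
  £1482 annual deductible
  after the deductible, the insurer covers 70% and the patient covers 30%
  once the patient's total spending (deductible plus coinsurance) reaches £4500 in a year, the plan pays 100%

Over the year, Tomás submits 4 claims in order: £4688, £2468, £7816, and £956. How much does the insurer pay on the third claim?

£6500.20

Claim 1 (£4688): deductible takes £1482, £3206 remains; coinsurance £3206 × 30% = £961.80. Patient owes £2443.80 (running OOP £2443.80). Insurer: £4688 − £2443.80 = £2244.20.
Claim 2 (£2468): 30% coinsurance on £2468 = £740.40. Patient owes £740.40 (running OOP £3184.20). Insurer: £2468 − £740.40 = £1727.60.
Claim 3 (£7816): 30% coinsurance on £7816 = £2344.80. That would push OOP to £5529, over the £4500 cap, so patient pays £4500 − £3184.20 = £1315.80. Plan pays £7816 − £1315.80 = £6500.20.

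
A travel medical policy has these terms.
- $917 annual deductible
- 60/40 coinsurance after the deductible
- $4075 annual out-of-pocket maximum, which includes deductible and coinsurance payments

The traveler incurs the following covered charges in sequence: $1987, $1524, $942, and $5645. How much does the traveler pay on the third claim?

$376.80

Claim 1 — $1987: $917 to deductible, leaving $1070; traveler's 40% is $428. Traveler owes $1345 (running OOP $1345).
Claim 2 — $1524: deductible already satisfied, so traveler's share is 40% × $1524 = $609.60. Cost to traveler: $609.60. OOP to date $1954.60.
Claim 3 — $942: 40% coinsurance on $942 = $376.80. Traveler owes $376.80 (running OOP $2331.40).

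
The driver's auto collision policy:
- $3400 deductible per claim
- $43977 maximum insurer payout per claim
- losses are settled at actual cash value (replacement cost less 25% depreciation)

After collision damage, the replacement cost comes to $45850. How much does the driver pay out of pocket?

Actual cash value after 25% depreciation: $45850 × 75% = $34387.50.
Subtract the deductible: $34387.50 − $3400 = $30987.50.
$30987.50 is within the $43977 limit, so the insurer pays $30987.50.
The driver bears the rest of the original loss: $45850 − $30987.50 = $14862.50.

$14862.50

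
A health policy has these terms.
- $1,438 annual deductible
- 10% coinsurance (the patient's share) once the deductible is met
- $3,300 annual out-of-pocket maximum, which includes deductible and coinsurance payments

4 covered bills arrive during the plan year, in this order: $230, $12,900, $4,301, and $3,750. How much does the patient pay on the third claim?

Claim 1 ($230): fully absorbed by the deductible. Cost to patient: $230. OOP to date $230.
Claim 2 ($12,900): $1,208 to deductible, leaving $11,692; patient's 10% is $1,169.20. Patient owes $2,377.20 (running OOP $2,607.20).
Claim 3 ($4,301): 10% coinsurance on $4,301 = $430.10. Cost to patient: $430.10. OOP to date $3,037.30.

$430.10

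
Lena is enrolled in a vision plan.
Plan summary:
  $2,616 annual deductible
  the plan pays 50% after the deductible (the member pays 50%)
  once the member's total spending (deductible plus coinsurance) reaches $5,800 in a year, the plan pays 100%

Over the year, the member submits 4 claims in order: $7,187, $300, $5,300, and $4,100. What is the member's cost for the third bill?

$748.50

Bill 1, $7,187: deductible takes $2,616, $4,571 remains; coinsurance $4,571 × 50% = $2,285.50. Cost to member: $4,901.50. OOP to date $4,901.50.
Bill 2, $300: deductible already satisfied, so member's share is 50% × $300 = $150. Member owes $150 (running OOP $5,051.50).
Bill 3, $5,300: 50% coinsurance on $5,300 = $2,650. OOP would hit $7,701.50 > $5,800, so the cap limits the member to $5,800 − $5,051.50 = $748.50.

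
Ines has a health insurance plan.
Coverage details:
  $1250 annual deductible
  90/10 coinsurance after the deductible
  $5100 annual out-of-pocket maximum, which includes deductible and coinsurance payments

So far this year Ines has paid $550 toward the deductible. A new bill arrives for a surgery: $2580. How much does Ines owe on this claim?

$550 of the $1250 deductible is already met, leaving $700.
After the $700 deductible portion, $2580 − $700 = $1880 is subject to coinsurance.
10% of $1880 = $188 falls to the patient.
That puts the patient's cost at $700 + $188 = $888 before any cap.
Year-to-date out-of-pocket becomes $550 + $888 = $1438, still under the $5100 maximum, so no cap applies.

$888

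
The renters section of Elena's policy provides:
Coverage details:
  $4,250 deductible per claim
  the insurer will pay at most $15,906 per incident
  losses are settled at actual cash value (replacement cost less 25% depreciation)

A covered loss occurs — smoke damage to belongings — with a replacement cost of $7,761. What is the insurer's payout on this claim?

$1,570.75

Actual cash value after 25% depreciation: $7,761 × 75% = $5,820.75.
Less the $4,250 deductible: $5,820.75 − $4,250 = $1,570.75.
$1,570.75 is within the $15,906 limit, so the insurer pays $1,570.75.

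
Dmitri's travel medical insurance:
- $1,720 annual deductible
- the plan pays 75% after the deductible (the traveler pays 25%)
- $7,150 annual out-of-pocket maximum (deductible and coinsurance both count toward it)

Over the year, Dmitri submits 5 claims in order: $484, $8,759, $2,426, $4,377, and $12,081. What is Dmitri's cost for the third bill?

$606.50

#1 ($484): fully absorbed by the deductible. Cost to traveler: $484. OOP to date $484.
#2 ($8,759): $1,236 to deductible, leaving $7,523; traveler's 25% is $1,880.75. Cost to traveler: $3,116.75. OOP to date $3,600.75.
#3 ($2,426): 25% coinsurance on $2,426 = $606.50. Cost to traveler: $606.50. OOP to date $4,207.25.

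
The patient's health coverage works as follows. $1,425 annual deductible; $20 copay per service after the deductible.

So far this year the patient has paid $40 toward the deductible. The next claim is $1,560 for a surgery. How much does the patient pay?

$1,405

Deductible still to meet: $1,425 − $40 = $1,385.
After the $1,385 deductible portion, $1,560 − $1,385 = $175 is subject to the copay.
Copay on this service: $20.
So the patient owes $1,385 + $20 = $1,405.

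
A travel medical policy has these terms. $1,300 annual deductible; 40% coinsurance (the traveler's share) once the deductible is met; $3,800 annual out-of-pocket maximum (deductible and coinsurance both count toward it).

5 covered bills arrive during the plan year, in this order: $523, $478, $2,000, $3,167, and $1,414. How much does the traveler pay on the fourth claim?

$1,266.80

Claim 1 — $523: fully absorbed by the deductible. Traveler owes $523 (running OOP $523).
Claim 2 — $478: all of it applies to the deductible. Cost to traveler: $478. OOP to date $1,001.
Claim 3 — $2,000: deductible takes $299, $1,701 remains; 40% of $1,701 = $680.40. Traveler pays $979.40; OOP now $1,980.40.
Claim 4 — $3,167: deductible already satisfied, so traveler's share is 40% × $3,167 = $1,266.80. Cost to traveler: $1,266.80. OOP to date $3,247.20.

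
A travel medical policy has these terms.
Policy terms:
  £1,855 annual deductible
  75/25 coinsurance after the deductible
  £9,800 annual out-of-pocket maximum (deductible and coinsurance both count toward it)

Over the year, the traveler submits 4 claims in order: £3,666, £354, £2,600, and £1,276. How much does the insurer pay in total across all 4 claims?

Bill 1, £3,666: £1,855 finishes the deductible; £1,811 goes to coinsurance; coinsurance £1,811 × 25% = £452.75. Traveler owes £2,307.75 (running OOP £2,307.75). Insurer: £3,666 − £2,307.75 = £1,358.25.
Bill 2, £354: deductible already satisfied, so traveler's share is 25% × £354 = £88.50. Traveler owes £88.50 (running OOP £2,396.25). Insurer: £354 − £88.50 = £265.50.
Bill 3, £2,600: deductible already satisfied, so traveler's share is 25% × £2,600 = £650. Cost to traveler: £650. OOP to date £3,046.25. Insurer: £2,600 − £650 = £1,950.
Bill 4, £1,276: 25% coinsurance on £1,276 = £319. Cost to traveler: £319. OOP to date £3,365.25. Insurer: £1,276 − £319 = £957.
Insurer total: £1,358.25 + £265.50 + £1,950 + £957 = £4,530.75.

£4,530.75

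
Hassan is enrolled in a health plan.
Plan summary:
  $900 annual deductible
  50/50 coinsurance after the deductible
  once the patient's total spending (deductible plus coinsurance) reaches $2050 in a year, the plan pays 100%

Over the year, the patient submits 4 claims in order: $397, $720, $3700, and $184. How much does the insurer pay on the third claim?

Claim 1 — $397: all of it applies to the deductible. Patient pays $397; OOP now $397. Insurer: $397 − $397 = $0.
Claim 2 — $720: deductible takes $503, $217 remains; coinsurance $217 × 50% = $108.50. Patient pays $611.50; OOP now $1008.50. Plan pays $720 − $611.50 = $108.50.
Claim 3 — $3700: deductible already satisfied, so patient's share is 50% × $3700 = $1850. Adding that to $1008.50 gives $2858.50, past the $2050 cap; patient pays only $2050 − $1008.50 = $1041.50. Plan pays $3700 − $1041.50 = $2658.50.

$2658.50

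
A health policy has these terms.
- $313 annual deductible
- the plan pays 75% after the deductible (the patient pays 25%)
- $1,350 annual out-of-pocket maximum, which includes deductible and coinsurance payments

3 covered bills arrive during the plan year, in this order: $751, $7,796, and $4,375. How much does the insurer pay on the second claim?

Claim 1 — $751: $313 finishes the deductible; $438 goes to coinsurance; coinsurance $438 × 25% = $109.50. Cost to patient: $422.50. OOP to date $422.50. Insurer: $751 − $422.50 = $328.50.
Claim 2 — $7,796: 25% coinsurance on $7,796 = $1,949. Adding that to $422.50 gives $2,371.50, past the $1,350 cap; patient pays only $1,350 − $422.50 = $927.50. Plan pays $7,796 − $927.50 = $6,868.50.

$6,868.50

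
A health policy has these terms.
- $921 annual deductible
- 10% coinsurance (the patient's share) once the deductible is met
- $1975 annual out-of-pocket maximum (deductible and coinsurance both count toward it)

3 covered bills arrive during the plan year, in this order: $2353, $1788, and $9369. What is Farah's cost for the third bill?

#1 ($2353): $921 finishes the deductible; $1432 goes to coinsurance; 10% of $1432 = $143.20. Patient owes $1064.20 (running OOP $1064.20).
#2 ($1788): 10% coinsurance on $1788 = $178.80. Patient owes $178.80 (running OOP $1243).
#3 ($9369): deductible met; 10% of $9369 = $936.90. That would push OOP to $2179.90, over the $1975 cap, so patient pays $1975 − $1243 = $732.

$732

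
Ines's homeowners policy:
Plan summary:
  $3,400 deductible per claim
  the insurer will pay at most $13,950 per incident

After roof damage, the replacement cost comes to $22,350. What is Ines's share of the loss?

Subtract the deductible: $22,350 − $3,400 = $18,950.
The $13,950 per-incident cap binds; insurer pays $13,950.
The homeowner bears the rest of the original loss: $22,350 − $13,950 = $8,400.

$8,400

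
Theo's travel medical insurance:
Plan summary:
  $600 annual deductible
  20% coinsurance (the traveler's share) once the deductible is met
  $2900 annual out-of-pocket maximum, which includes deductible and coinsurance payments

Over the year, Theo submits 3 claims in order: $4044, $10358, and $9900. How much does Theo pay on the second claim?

$1611.20

Bill 1, $4044: $600 to deductible, leaving $3444; 20% of $3444 = $688.80. Traveler owes $1288.80 (running OOP $1288.80).
Bill 2, $10358: deductible met; 20% of $10358 = $2071.60. That would push OOP to $3360.40, over the $2900 cap, so traveler pays $2900 − $1288.80 = $1611.20.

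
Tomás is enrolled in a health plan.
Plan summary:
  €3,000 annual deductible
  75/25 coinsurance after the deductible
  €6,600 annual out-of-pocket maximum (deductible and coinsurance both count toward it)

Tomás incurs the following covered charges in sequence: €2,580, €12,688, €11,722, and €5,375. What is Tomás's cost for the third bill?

Claim 1 (€2,580): fully absorbed by the deductible. Patient owes €2,580 (running OOP €2,580).
Claim 2 (€12,688): €420 to deductible, leaving €12,268; 25% of €12,268 = €3,067. Cost to patient: €3,487. OOP to date €6,067.
Claim 3 (€11,722): deductible met; 25% of €11,722 = €2,930.50. Adding that to €6,067 gives €8,997.50, past the €6,600 cap; patient pays only €6,600 − €6,067 = €533.

€533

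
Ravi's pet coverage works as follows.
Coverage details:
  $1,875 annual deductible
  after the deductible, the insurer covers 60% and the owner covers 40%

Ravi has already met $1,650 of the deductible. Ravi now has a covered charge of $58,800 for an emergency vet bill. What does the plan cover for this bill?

Deductible still to meet: $1,875 − $1,650 = $225.
After the $225 deductible portion, $58,800 − $225 = $58,575 is subject to coinsurance.
40% of $58,575 = $23,430 falls to the owner.
So the owner owes $225 + $23,430 = $23,655.
The insurer covers the remainder: $58,800 − $23,655 = $35,145.

$35,145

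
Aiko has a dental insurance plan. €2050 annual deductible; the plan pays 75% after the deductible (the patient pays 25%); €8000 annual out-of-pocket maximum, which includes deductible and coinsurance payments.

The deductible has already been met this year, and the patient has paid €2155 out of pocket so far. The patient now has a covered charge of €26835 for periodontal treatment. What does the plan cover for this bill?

€20990

The deductible is already satisfied, so the full bill goes to coinsurance.
25% of €26835 = €6708.75 falls to the patient.
Adding €6708.75 to the €2155 already spent would give €8863.75, which exceeds the €8000 cap; the patient pays just €8000 − €2155 = €5845.
The plan picks up €26835 − €5845 = €20990.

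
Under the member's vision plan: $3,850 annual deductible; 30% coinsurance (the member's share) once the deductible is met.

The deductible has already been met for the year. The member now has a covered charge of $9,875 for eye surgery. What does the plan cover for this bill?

$6,912.50

The deductible is already satisfied, so the full bill goes to coinsurance.
Coinsurance: $9,875 × 30% = $2,962.50.
Insurer pays the balance: $9,875 − $2,962.50 = $6,912.50.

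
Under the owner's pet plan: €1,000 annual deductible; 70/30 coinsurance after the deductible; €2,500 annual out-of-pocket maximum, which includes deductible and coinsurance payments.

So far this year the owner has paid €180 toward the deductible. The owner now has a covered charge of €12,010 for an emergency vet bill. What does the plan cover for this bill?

€9,690

€180 of the €1,000 deductible is already met, leaving €820.
That leaves €12,010 − €820 = €11,190 for coinsurance.
Coinsurance: €11,190 × 30% = €3,357.
Owner responsibility before any cap: €820 + €3,357 = €4,177.
That would bring total out-of-pocket to €4,357, past the €2,500 cap. The owner is capped at €2,500 − €180 = €2,320 on this claim.
The insurer covers the remainder: €12,010 − €2,320 = €9,690.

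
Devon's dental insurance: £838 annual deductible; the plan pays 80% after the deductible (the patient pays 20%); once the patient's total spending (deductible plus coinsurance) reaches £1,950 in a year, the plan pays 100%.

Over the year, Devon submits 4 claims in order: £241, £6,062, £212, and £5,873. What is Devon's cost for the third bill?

#1 (£241): fully absorbed by the deductible. Cost to patient: £241. OOP to date £241.
#2 (£6,062): £597 to deductible, leaving £5,465; patient's 20% is £1,093. Patient owes £1,690 (running OOP £1,931).
#3 (£212): 20% coinsurance on £212 = £42.40. OOP would hit £1,973.40 > £1,950, so the cap limits the patient to £1,950 − £1,931 = £19.

£19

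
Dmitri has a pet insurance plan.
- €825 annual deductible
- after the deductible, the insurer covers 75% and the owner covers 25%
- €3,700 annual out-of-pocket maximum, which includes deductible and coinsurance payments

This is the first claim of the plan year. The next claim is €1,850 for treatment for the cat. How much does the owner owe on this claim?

The full €825 deductible is still open; €825 of this bill applies to it.
That leaves €1,850 − €825 = €1,025 for coinsurance.
Coinsurance: €1,025 × 25% = €256.25.
So the owner owes €825 + €256.25 = €1,081.25 before any cap.
Total out-of-pocket so far would be €0 + €1,081.25 = €1,081.25, below the €3,700 cap — no reduction.

€1,081.25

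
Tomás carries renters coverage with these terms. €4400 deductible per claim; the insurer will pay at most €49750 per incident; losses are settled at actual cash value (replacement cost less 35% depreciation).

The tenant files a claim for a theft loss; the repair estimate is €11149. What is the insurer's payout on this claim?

Depreciate 35%: the covered value is €11149 × 0.65 = €7246.85.
After the deductible, €7246.85 − €4400 = €2846.85 remains.
€2846.85 ≤ €49750, so the limit doesn't bind; insurer pays €2846.85.

€2846.85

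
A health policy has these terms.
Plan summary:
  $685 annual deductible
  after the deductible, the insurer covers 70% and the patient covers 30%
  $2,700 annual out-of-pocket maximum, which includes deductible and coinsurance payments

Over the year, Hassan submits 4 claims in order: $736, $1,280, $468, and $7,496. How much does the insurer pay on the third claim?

Bill 1, $736: deductible takes $685, $51 remains; 30% of $51 = $15.30. Patient owes $700.30 (running OOP $700.30). Plan pays $736 − $700.30 = $35.70.
Bill 2, $1,280: 30% coinsurance on $1,280 = $384. Patient pays $384; OOP now $1,084.30. Plan pays $1,280 − $384 = $896.
Bill 3, $468: deductible met; 30% of $468 = $140.40. Cost to patient: $140.40. OOP to date $1,224.70. Plan pays $468 − $140.40 = $327.60.

$327.60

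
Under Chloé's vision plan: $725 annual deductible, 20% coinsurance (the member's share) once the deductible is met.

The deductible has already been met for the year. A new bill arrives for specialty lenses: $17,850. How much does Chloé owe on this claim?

With the deductible met, the entire $17,850 is subject to coinsurance.
Member's 20% share of $17,850 is $3,570.

$3,570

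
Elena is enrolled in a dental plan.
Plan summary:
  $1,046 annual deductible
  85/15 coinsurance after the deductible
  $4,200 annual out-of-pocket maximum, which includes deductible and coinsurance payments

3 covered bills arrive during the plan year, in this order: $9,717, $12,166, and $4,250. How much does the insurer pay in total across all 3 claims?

#1 ($9,717): deductible takes $1,046, $8,671 remains; 15% of $8,671 = $1,300.65. Patient pays $2,346.65; OOP now $2,346.65. Plan pays $9,717 − $2,346.65 = $7,370.35.
#2 ($12,166): deductible already satisfied, so patient's share is 15% × $12,166 = $1,824.90. Patient owes $1,824.90 (running OOP $4,171.55). Plan pays $12,166 − $1,824.90 = $10,341.10.
#3 ($4,250): deductible met; 15% of $4,250 = $637.50. That would push OOP to $4,809.05, over the $4,200 cap, so patient pays $4,200 − $4,171.55 = $28.45. Plan pays $4,250 − $28.45 = $4,221.55.
Insurer total: $7,370.35 + $10,341.10 + $4,221.55 = $21,933.

$21,933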